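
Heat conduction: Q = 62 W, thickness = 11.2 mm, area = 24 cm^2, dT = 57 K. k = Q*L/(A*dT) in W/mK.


k = 62*11.2/1000/(24/10000*57) = 5.08 W/mK

5.08


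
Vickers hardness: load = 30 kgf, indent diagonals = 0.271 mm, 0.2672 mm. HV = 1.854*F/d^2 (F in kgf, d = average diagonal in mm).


d_avg = (0.271+0.2672)/2 = 0.2691 mm
HV = 1.854*30/0.2691^2 = 768

768


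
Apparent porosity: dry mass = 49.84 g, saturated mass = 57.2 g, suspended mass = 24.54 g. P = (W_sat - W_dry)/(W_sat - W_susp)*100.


P = (57.2 - 49.84) / (57.2 - 24.54) * 100 = 7.36 / 32.66 * 100 = 22.5%

22.5


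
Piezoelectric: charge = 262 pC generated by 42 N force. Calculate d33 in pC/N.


d33 = 262 / 42 = 6.2 pC/N

6.2


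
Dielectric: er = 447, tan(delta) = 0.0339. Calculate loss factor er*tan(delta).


Loss = 447 * 0.0339 = 15.153

15.153


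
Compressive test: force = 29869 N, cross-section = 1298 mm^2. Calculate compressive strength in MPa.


CS = 29869 / 1298 = 23.0 MPa

23.0


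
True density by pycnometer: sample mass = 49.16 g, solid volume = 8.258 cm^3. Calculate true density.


TD = 49.16 / 8.258 = 5.953 g/cm^3

5.953


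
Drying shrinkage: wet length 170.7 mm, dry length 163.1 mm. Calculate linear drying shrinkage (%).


DS = (170.7 - 163.1) / 170.7 * 100 = 4.45%

4.45


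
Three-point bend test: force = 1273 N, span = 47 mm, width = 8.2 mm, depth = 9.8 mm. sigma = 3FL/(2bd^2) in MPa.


sigma = 3*1273*47/(2*8.2*9.8^2) = 114.0 MPa

114.0


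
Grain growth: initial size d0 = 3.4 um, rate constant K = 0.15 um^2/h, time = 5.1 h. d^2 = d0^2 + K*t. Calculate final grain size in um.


d^2 = 3.4^2 + 0.15*5.1 = 12.325
d = sqrt(12.325) = 3.51 um

3.51


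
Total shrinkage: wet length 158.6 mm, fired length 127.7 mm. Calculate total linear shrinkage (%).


TS = (158.6 - 127.7) / 158.6 * 100 = 19.48%

19.48


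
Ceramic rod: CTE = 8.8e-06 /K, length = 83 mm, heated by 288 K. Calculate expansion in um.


dL = 8.8e-06 * 83 * 288 * 1000 = 210.355 um

210.355


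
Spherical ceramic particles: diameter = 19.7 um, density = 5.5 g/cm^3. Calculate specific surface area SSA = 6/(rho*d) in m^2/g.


SSA = 6 / (5.5 * 19.7) = 0.055 m^2/g

0.055


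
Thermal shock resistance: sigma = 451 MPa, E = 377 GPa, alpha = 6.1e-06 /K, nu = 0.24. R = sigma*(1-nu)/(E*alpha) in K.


R = 451*(1-0.24)/(377*1000*6.1e-06) = 149 K

149


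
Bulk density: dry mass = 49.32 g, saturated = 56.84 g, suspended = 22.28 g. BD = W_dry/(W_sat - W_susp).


BD = 49.32 / (56.84 - 22.28) = 49.32 / 34.56 = 1.427 g/cm^3

1.427


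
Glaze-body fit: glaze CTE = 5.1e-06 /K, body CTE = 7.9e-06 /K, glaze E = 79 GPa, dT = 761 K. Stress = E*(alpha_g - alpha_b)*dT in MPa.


Stress = 79*1000*(5.1e-06 - 7.9e-06)*761 = -168.3 MPa

-168.3


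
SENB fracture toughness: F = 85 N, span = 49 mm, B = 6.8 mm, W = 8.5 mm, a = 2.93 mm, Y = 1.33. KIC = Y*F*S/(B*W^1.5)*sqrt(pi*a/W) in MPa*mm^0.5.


KIC = 1.33*85*49/(6.8*8.5^1.5)*sqrt(pi*2.93/8.5) = 34.21

34.21


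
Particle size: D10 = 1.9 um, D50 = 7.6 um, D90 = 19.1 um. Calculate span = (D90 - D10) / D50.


Span = (19.1 - 1.9) / 7.6 = 17.2 / 7.6 = 2.263

2.263


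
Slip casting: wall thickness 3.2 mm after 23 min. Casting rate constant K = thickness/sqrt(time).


K = 3.2 / sqrt(23) = 3.2 / 4.7958 = 0.667 mm/min^0.5

0.667


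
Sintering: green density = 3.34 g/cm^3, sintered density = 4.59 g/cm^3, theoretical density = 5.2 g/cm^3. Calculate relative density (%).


Relative = 4.59 / 5.2 * 100 = 88.3%

88.3


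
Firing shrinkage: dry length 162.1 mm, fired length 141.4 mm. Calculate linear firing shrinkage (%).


FS = (162.1 - 141.4) / 162.1 * 100 = 12.77%

12.77


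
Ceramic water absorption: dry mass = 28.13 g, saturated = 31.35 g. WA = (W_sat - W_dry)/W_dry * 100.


WA = (31.35 - 28.13) / 28.13 * 100 = 11.45%

11.45


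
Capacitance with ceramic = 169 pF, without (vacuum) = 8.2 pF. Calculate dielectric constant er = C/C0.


er = 169 / 8.2 = 20.61

20.61


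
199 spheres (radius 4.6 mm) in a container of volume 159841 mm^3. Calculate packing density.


V_sphere = 4/3*pi*4.6^3 = 407.7201 mm^3
Total V = 199*407.7201 = 81136.2999 mm^3
PD = 81136.2999 / 159841 = 0.508

0.508


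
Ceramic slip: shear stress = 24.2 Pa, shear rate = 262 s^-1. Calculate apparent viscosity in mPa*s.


eta = tau/gamma * 1000 = 24.2/262 * 1000 = 92.4 mPa*s

92.4


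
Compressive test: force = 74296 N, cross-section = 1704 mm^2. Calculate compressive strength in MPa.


CS = 74296 / 1704 = 43.6 MPa

43.6


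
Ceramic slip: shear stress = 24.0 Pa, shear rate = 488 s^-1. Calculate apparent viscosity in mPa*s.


eta = tau/gamma * 1000 = 24.0/488 * 1000 = 49.2 mPa*s

49.2


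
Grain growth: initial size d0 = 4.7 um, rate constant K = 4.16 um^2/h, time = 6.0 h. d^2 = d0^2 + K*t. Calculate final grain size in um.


d^2 = 4.7^2 + 4.16*6.0 = 47.05
d = sqrt(47.05) = 6.86 um

6.86


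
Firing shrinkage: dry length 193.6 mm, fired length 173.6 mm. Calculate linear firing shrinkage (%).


FS = (193.6 - 173.6) / 193.6 * 100 = 10.33%

10.33


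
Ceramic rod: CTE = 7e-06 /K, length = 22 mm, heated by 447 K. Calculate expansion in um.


dL = 7e-06 * 22 * 447 * 1000 = 68.838 um

68.838


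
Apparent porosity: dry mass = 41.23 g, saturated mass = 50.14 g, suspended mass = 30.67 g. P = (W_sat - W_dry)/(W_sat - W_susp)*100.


P = (50.14 - 41.23) / (50.14 - 30.67) * 100 = 8.91 / 19.47 * 100 = 45.8%

45.8


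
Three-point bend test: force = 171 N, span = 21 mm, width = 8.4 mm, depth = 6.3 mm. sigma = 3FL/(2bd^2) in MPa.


sigma = 3*171*21/(2*8.4*6.3^2) = 16.2 MPa

16.2


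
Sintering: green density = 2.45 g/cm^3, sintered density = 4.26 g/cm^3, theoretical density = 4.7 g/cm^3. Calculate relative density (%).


Relative = 4.26 / 4.7 * 100 = 90.6%

90.6


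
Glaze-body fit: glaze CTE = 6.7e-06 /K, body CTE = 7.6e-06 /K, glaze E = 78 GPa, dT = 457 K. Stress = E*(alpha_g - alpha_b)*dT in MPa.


Stress = 78*1000*(6.7e-06 - 7.6e-06)*457 = -32.1 MPa

-32.1


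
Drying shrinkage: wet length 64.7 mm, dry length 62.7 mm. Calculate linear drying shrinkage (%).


DS = (64.7 - 62.7) / 64.7 * 100 = 3.09%

3.09


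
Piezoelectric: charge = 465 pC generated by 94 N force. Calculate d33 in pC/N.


d33 = 465 / 94 = 4.9 pC/N

4.9


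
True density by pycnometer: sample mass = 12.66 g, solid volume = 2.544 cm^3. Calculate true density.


TD = 12.66 / 2.544 = 4.976 g/cm^3

4.976


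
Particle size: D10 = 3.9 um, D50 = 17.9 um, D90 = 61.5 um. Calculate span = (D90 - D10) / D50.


Span = (61.5 - 3.9) / 17.9 = 57.6 / 17.9 = 3.218

3.218


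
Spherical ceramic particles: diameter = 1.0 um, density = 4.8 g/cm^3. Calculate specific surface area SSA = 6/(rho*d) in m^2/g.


SSA = 6 / (4.8 * 1.0) = 1.25 m^2/g

1.25


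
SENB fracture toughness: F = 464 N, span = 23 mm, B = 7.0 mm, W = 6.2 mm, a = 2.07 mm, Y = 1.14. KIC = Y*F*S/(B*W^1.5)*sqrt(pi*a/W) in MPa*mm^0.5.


KIC = 1.14*464*23/(7.0*6.2^1.5)*sqrt(pi*2.07/6.2) = 115.3

115.3


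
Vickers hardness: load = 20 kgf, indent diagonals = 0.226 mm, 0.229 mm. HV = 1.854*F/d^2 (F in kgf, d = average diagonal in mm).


d_avg = (0.226+0.229)/2 = 0.2275 mm
HV = 1.854*20/0.2275^2 = 716

716


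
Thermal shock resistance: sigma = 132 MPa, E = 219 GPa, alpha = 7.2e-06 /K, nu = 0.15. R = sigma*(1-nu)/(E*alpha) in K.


R = 132*(1-0.15)/(219*1000*7.2e-06) = 71 K

71


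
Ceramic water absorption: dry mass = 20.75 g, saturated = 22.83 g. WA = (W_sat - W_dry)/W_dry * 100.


WA = (22.83 - 20.75) / 20.75 * 100 = 10.02%

10.02


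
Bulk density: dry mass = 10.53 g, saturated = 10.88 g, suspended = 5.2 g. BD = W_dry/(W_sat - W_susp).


BD = 10.53 / (10.88 - 5.2) = 10.53 / 5.68 = 1.854 g/cm^3

1.854


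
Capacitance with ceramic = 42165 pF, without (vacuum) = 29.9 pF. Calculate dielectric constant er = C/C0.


er = 42165 / 29.9 = 1410.2

1410.2


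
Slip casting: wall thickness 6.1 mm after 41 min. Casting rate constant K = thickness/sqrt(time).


K = 6.1 / sqrt(41) = 6.1 / 6.4031 = 0.953 mm/min^0.5

0.953


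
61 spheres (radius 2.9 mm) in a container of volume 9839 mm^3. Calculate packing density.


V_sphere = 4/3*pi*2.9^3 = 102.1604 mm^3
Total V = 61*102.1604 = 6231.7844 mm^3
PD = 6231.7844 / 9839 = 0.633

0.633


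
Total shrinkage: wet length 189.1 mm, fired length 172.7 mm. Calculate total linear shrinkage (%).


TS = (189.1 - 172.7) / 189.1 * 100 = 8.67%

8.67


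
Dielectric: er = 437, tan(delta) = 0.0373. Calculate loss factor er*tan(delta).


Loss = 437 * 0.0373 = 16.3

16.3


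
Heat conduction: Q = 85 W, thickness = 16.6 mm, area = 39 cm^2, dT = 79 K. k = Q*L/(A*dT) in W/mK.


k = 85*16.6/1000/(39/10000*79) = 4.58 W/mK

4.58


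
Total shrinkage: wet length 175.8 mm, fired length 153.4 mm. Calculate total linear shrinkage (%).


TS = (175.8 - 153.4) / 175.8 * 100 = 12.74%

12.74


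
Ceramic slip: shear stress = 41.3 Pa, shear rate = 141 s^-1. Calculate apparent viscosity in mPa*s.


eta = tau/gamma * 1000 = 41.3/141 * 1000 = 292.9 mPa*s

292.9


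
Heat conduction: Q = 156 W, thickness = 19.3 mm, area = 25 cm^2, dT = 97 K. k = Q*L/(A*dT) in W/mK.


k = 156*19.3/1000/(25/10000*97) = 12.42 W/mK

12.42


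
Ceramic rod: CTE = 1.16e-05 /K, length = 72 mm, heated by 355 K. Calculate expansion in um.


dL = 1.16e-05 * 72 * 355 * 1000 = 296.496 um

296.496


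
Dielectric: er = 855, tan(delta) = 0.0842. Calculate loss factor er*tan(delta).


Loss = 855 * 0.0842 = 71.991

71.991


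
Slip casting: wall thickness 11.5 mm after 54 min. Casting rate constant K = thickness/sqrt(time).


K = 11.5 / sqrt(54) = 11.5 / 7.3485 = 1.565 mm/min^0.5

1.565


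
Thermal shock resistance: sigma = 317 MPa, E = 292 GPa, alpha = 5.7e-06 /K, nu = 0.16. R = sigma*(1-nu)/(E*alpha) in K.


R = 317*(1-0.16)/(292*1000*5.7e-06) = 160 K

160


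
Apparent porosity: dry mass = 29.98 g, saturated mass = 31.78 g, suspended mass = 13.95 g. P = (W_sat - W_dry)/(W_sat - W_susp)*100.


P = (31.78 - 29.98) / (31.78 - 13.95) * 100 = 1.8 / 17.83 * 100 = 10.1%

10.1


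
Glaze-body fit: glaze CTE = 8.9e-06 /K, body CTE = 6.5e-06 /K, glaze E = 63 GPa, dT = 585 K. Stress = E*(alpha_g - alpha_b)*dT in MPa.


Stress = 63*1000*(8.9e-06 - 6.5e-06)*585 = 88.5 MPa

88.5


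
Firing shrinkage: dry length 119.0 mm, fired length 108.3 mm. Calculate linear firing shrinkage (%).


FS = (119.0 - 108.3) / 119.0 * 100 = 8.99%

8.99


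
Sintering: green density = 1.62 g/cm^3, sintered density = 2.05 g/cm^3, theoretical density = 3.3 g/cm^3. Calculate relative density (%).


Relative = 2.05 / 3.3 * 100 = 62.1%

62.1


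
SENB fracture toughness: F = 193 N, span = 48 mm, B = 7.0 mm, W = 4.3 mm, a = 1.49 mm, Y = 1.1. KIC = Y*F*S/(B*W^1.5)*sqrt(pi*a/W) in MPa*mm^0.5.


KIC = 1.1*193*48/(7.0*4.3^1.5)*sqrt(pi*1.49/4.3) = 170.34

170.34


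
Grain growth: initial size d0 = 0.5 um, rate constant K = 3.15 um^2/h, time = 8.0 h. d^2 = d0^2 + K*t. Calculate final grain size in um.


d^2 = 0.5^2 + 3.15*8.0 = 25.45
d = sqrt(25.45) = 5.04 um

5.04


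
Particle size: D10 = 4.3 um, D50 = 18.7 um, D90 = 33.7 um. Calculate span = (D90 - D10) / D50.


Span = (33.7 - 4.3) / 18.7 = 29.4 / 18.7 = 1.572

1.572


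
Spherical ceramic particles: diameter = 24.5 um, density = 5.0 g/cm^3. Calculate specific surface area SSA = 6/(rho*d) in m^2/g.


SSA = 6 / (5.0 * 24.5) = 0.049 m^2/g

0.049


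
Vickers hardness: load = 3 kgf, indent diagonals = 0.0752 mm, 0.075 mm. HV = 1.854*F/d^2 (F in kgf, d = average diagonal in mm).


d_avg = (0.0752+0.075)/2 = 0.0751 mm
HV = 1.854*3/0.0751^2 = 986

986


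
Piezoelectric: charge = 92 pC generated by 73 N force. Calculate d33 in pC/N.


d33 = 92 / 73 = 1.3 pC/N

1.3


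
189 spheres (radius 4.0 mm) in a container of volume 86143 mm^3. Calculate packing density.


V_sphere = 4/3*pi*4.0^3 = 268.0826 mm^3
Total V = 189*268.0826 = 50667.6114 mm^3
PD = 50667.6114 / 86143 = 0.588

0.588


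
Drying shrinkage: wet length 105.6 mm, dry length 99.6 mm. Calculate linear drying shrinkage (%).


DS = (105.6 - 99.6) / 105.6 * 100 = 5.68%

5.68


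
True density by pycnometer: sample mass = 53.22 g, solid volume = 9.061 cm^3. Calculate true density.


TD = 53.22 / 9.061 = 5.874 g/cm^3

5.874


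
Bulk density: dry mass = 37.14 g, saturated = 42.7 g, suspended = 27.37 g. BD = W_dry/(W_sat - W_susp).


BD = 37.14 / (42.7 - 27.37) = 37.14 / 15.33 = 2.423 g/cm^3

2.423


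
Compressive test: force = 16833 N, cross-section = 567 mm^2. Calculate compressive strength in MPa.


CS = 16833 / 567 = 29.7 MPa

29.7


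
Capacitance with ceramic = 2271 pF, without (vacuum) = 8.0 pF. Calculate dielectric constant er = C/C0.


er = 2271 / 8.0 = 283.88

283.88


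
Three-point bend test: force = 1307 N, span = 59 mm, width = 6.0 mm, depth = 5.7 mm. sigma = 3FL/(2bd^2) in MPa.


sigma = 3*1307*59/(2*6.0*5.7^2) = 593.4 MPa

593.4


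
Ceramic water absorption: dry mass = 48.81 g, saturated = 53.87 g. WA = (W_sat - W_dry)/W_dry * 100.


WA = (53.87 - 48.81) / 48.81 * 100 = 10.37%

10.37


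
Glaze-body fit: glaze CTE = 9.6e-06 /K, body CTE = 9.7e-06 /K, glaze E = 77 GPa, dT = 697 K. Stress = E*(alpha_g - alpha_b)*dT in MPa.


Stress = 77*1000*(9.6e-06 - 9.7e-06)*697 = -5.4 MPa

-5.4


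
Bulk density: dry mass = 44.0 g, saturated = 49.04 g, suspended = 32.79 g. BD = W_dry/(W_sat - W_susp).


BD = 44.0 / (49.04 - 32.79) = 44.0 / 16.25 = 2.708 g/cm^3

2.708


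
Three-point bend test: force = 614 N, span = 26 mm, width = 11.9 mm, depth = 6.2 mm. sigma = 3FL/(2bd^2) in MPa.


sigma = 3*614*26/(2*11.9*6.2^2) = 52.3 MPa

52.3


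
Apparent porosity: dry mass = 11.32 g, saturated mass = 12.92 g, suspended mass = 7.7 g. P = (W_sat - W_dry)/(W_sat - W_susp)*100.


P = (12.92 - 11.32) / (12.92 - 7.7) * 100 = 1.6 / 5.22 * 100 = 30.7%

30.7


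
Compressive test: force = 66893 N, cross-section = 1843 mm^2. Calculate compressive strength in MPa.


CS = 66893 / 1843 = 36.3 MPa

36.3


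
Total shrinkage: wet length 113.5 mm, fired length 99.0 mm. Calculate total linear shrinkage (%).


TS = (113.5 - 99.0) / 113.5 * 100 = 12.78%

12.78


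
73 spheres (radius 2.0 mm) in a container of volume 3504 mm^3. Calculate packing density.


V_sphere = 4/3*pi*2.0^3 = 33.5103 mm^3
Total V = 73*33.5103 = 2446.2519 mm^3
PD = 2446.2519 / 3504 = 0.698

0.698


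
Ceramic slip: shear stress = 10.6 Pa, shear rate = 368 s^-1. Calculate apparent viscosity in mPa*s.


eta = tau/gamma * 1000 = 10.6/368 * 1000 = 28.8 mPa*s

28.8


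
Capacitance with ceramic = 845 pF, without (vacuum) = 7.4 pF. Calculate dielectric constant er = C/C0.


er = 845 / 7.4 = 114.19

114.19


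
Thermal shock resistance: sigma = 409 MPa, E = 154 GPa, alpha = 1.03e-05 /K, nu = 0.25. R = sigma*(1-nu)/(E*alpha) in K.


R = 409*(1-0.25)/(154*1000*1.03e-05) = 193 K

193


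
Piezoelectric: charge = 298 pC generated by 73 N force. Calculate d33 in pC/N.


d33 = 298 / 73 = 4.1 pC/N

4.1


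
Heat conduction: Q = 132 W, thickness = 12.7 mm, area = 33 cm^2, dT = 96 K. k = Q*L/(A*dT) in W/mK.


k = 132*12.7/1000/(33/10000*96) = 5.29 W/mK

5.29


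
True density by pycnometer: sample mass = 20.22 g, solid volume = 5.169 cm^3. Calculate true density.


TD = 20.22 / 5.169 = 3.912 g/cm^3

3.912


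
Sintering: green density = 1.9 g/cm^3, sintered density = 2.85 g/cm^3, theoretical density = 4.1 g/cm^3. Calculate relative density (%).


Relative = 2.85 / 4.1 * 100 = 69.5%

69.5


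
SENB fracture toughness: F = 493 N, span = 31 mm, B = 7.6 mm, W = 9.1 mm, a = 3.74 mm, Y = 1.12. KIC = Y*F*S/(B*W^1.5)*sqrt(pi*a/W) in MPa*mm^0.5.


KIC = 1.12*493*31/(7.6*9.1^1.5)*sqrt(pi*3.74/9.1) = 93.23

93.23


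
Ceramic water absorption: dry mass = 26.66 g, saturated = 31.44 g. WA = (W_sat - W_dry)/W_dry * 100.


WA = (31.44 - 26.66) / 26.66 * 100 = 17.93%

17.93


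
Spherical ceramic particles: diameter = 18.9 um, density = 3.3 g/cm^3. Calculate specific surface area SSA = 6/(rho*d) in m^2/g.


SSA = 6 / (3.3 * 18.9) = 0.096 m^2/g

0.096


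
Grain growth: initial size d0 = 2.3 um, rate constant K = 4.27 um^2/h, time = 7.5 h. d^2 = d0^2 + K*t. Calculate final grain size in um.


d^2 = 2.3^2 + 4.27*7.5 = 37.315
d = sqrt(37.315) = 6.11 um

6.11


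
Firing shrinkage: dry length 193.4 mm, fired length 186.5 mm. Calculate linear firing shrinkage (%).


FS = (193.4 - 186.5) / 193.4 * 100 = 3.57%

3.57


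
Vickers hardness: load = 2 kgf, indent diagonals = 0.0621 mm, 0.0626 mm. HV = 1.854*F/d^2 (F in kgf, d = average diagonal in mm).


d_avg = (0.0621+0.0626)/2 = 0.06235 mm
HV = 1.854*2/0.06235^2 = 954

954


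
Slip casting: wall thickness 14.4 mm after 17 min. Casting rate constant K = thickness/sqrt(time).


K = 14.4 / sqrt(17) = 14.4 / 4.1231 = 3.493 mm/min^0.5

3.493


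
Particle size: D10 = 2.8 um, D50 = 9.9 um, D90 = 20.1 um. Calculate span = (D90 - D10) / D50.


Span = (20.1 - 2.8) / 9.9 = 17.3 / 9.9 = 1.747

1.747


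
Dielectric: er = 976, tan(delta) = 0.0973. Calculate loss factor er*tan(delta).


Loss = 976 * 0.0973 = 94.965

94.965


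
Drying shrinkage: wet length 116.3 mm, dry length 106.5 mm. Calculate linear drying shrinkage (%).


DS = (116.3 - 106.5) / 116.3 * 100 = 8.43%

8.43


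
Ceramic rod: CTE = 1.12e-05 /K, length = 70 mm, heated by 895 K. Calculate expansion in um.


dL = 1.12e-05 * 70 * 895 * 1000 = 701.68 um

701.68


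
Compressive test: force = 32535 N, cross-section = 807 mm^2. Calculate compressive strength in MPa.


CS = 32535 / 807 = 40.3 MPa

40.3


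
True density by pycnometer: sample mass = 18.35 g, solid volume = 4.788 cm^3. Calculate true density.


TD = 18.35 / 4.788 = 3.832 g/cm^3

3.832


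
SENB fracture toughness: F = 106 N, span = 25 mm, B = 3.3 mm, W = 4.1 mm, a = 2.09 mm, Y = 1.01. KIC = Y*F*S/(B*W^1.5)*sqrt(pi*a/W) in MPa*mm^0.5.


KIC = 1.01*106*25/(3.3*4.1^1.5)*sqrt(pi*2.09/4.1) = 123.63

123.63


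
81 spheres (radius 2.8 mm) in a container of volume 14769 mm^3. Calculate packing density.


V_sphere = 4/3*pi*2.8^3 = 91.9523 mm^3
Total V = 81*91.9523 = 7448.1363 mm^3
PD = 7448.1363 / 14769 = 0.504

0.504


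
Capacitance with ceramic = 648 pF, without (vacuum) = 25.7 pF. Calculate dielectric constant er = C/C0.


er = 648 / 25.7 = 25.21

25.21


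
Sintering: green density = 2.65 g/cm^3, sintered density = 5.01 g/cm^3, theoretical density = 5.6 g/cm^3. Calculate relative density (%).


Relative = 5.01 / 5.6 * 100 = 89.5%

89.5


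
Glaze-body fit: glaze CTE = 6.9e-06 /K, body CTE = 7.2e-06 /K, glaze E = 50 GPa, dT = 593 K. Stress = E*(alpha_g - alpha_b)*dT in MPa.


Stress = 50*1000*(6.9e-06 - 7.2e-06)*593 = -8.9 MPa

-8.9


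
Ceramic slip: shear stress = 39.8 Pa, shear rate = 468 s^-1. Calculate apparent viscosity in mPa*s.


eta = tau/gamma * 1000 = 39.8/468 * 1000 = 85.0 mPa*s

85.0


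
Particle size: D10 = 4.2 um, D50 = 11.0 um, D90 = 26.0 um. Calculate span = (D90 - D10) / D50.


Span = (26.0 - 4.2) / 11.0 = 21.8 / 11.0 = 1.982

1.982


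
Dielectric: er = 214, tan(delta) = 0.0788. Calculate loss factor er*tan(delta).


Loss = 214 * 0.0788 = 16.863

16.863


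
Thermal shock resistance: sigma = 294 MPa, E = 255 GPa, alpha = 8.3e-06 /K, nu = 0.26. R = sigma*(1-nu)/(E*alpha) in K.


R = 294*(1-0.26)/(255*1000*8.3e-06) = 103 K

103


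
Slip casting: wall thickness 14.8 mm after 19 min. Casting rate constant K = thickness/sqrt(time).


K = 14.8 / sqrt(19) = 14.8 / 4.3589 = 3.395 mm/min^0.5

3.395


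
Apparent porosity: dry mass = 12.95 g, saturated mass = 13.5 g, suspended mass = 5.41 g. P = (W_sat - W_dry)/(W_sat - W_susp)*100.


P = (13.5 - 12.95) / (13.5 - 5.41) * 100 = 0.55 / 8.09 * 100 = 6.8%

6.8


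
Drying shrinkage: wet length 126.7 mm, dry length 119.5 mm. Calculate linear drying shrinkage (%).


DS = (126.7 - 119.5) / 126.7 * 100 = 5.68%

5.68


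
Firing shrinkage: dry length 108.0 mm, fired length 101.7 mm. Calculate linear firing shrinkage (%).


FS = (108.0 - 101.7) / 108.0 * 100 = 5.83%

5.83


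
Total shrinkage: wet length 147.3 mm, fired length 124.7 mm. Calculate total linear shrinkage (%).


TS = (147.3 - 124.7) / 147.3 * 100 = 15.34%

15.34


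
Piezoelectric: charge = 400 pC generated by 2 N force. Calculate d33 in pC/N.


d33 = 400 / 2 = 200.0 pC/N

200.0


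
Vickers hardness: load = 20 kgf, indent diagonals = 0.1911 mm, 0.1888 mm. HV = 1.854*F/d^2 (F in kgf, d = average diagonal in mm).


d_avg = (0.1911+0.1888)/2 = 0.18995 mm
HV = 1.854*20/0.18995^2 = 1028

1028


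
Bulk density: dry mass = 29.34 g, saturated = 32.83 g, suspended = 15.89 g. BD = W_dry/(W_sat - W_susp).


BD = 29.34 / (32.83 - 15.89) = 29.34 / 16.94 = 1.732 g/cm^3

1.732


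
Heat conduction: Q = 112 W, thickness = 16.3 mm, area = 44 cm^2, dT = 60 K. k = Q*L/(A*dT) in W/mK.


k = 112*16.3/1000/(44/10000*60) = 6.92 W/mK

6.92


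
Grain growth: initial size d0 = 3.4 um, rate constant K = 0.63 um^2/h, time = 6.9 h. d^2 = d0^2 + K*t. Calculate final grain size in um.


d^2 = 3.4^2 + 0.63*6.9 = 15.907
d = sqrt(15.907) = 3.99 um

3.99


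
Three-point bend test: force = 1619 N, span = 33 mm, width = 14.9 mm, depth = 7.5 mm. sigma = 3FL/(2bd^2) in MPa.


sigma = 3*1619*33/(2*14.9*7.5^2) = 95.6 MPa

95.6


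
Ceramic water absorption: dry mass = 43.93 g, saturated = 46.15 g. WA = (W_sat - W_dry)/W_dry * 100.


WA = (46.15 - 43.93) / 43.93 * 100 = 5.05%

5.05


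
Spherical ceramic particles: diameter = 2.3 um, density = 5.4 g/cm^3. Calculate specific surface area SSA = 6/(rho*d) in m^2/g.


SSA = 6 / (5.4 * 2.3) = 0.483 m^2/g

0.483


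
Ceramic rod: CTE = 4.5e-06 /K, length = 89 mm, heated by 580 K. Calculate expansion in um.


dL = 4.5e-06 * 89 * 580 * 1000 = 232.29 um

232.29


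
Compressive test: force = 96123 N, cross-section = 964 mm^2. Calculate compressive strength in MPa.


CS = 96123 / 964 = 99.7 MPa

99.7


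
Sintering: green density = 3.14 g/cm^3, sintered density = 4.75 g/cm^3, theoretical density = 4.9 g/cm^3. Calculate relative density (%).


Relative = 4.75 / 4.9 * 100 = 96.9%

96.9


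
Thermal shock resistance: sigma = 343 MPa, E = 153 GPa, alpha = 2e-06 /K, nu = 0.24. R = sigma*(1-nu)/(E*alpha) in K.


R = 343*(1-0.24)/(153*1000*2e-06) = 852 K

852


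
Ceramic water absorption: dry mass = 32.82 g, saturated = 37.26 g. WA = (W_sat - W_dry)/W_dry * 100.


WA = (37.26 - 32.82) / 32.82 * 100 = 13.53%

13.53


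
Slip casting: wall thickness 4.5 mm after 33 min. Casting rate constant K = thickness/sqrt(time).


K = 4.5 / sqrt(33) = 4.5 / 5.7446 = 0.783 mm/min^0.5

0.783


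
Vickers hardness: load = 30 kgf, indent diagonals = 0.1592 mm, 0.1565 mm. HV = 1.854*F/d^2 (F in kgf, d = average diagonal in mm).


d_avg = (0.1592+0.1565)/2 = 0.15785 mm
HV = 1.854*30/0.15785^2 = 2232

2232


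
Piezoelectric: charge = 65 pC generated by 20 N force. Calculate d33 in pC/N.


d33 = 65 / 20 = 3.3 pC/N

3.3


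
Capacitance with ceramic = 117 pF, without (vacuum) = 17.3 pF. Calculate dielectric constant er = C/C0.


er = 117 / 17.3 = 6.76

6.76


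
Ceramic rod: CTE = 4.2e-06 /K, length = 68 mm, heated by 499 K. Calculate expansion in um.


dL = 4.2e-06 * 68 * 499 * 1000 = 142.514 um

142.514


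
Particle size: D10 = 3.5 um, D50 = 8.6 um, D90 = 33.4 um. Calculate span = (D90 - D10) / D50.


Span = (33.4 - 3.5) / 8.6 = 29.9 / 8.6 = 3.477

3.477


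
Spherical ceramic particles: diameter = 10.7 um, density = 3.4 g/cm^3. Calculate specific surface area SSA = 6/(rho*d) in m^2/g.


SSA = 6 / (3.4 * 10.7) = 0.165 m^2/g

0.165


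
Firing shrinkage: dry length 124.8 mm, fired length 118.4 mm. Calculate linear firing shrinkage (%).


FS = (124.8 - 118.4) / 124.8 * 100 = 5.13%

5.13


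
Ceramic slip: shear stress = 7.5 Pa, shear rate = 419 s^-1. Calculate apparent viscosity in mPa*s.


eta = tau/gamma * 1000 = 7.5/419 * 1000 = 17.9 mPa*s

17.9


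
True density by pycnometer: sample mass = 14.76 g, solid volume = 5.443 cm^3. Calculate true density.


TD = 14.76 / 5.443 = 2.712 g/cm^3

2.712


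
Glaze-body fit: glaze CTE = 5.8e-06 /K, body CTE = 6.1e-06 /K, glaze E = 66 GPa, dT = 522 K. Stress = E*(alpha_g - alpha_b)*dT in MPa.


Stress = 66*1000*(5.8e-06 - 6.1e-06)*522 = -10.3 MPa

-10.3


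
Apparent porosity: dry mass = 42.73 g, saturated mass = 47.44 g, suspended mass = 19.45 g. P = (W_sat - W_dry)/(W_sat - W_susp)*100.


P = (47.44 - 42.73) / (47.44 - 19.45) * 100 = 4.71 / 27.99 * 100 = 16.8%

16.8


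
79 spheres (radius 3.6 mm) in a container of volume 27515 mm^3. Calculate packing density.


V_sphere = 4/3*pi*3.6^3 = 195.4322 mm^3
Total V = 79*195.4322 = 15439.1438 mm^3
PD = 15439.1438 / 27515 = 0.561

0.561


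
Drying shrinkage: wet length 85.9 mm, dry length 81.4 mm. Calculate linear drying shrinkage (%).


DS = (85.9 - 81.4) / 85.9 * 100 = 5.24%

5.24


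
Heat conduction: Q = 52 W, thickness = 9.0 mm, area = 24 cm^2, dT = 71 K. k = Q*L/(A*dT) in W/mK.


k = 52*9.0/1000/(24/10000*71) = 2.75 W/mK

2.75


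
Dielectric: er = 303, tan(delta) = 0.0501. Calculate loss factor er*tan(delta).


Loss = 303 * 0.0501 = 15.18

15.18


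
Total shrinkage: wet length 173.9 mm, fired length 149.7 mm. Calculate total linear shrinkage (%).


TS = (173.9 - 149.7) / 173.9 * 100 = 13.92%

13.92


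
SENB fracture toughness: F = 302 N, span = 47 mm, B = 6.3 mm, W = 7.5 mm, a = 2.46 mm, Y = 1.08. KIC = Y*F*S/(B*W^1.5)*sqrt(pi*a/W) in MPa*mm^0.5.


KIC = 1.08*302*47/(6.3*7.5^1.5)*sqrt(pi*2.46/7.5) = 120.26

120.26


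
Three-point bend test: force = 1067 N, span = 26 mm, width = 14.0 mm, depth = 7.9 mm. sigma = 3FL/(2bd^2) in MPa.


sigma = 3*1067*26/(2*14.0*7.9^2) = 47.6 MPa

47.6


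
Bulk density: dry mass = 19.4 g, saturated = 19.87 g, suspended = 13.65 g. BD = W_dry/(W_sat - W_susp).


BD = 19.4 / (19.87 - 13.65) = 19.4 / 6.22 = 3.119 g/cm^3

3.119


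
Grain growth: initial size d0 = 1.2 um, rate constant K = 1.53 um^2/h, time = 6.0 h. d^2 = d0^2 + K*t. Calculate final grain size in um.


d^2 = 1.2^2 + 1.53*6.0 = 10.62
d = sqrt(10.62) = 3.26 um

3.26


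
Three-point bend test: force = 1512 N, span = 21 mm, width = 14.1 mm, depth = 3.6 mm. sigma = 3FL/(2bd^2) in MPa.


sigma = 3*1512*21/(2*14.1*3.6^2) = 260.6 MPa

260.6


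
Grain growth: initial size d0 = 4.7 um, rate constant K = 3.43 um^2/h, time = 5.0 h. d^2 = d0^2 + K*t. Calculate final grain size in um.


d^2 = 4.7^2 + 3.43*5.0 = 39.24
d = sqrt(39.24) = 6.26 um

6.26


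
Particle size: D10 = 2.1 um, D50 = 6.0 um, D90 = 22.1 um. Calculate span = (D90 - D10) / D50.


Span = (22.1 - 2.1) / 6.0 = 20.0 / 6.0 = 3.333

3.333


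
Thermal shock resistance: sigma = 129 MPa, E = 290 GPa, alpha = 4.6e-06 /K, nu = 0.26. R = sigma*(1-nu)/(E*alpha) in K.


R = 129*(1-0.26)/(290*1000*4.6e-06) = 72 K

72


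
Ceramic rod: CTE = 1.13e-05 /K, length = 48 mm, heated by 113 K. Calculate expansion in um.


dL = 1.13e-05 * 48 * 113 * 1000 = 61.291 um

61.291


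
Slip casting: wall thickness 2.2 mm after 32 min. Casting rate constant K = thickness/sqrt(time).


K = 2.2 / sqrt(32) = 2.2 / 5.6569 = 0.389 mm/min^0.5

0.389


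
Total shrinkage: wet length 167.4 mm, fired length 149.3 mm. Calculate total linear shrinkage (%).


TS = (167.4 - 149.3) / 167.4 * 100 = 10.81%

10.81


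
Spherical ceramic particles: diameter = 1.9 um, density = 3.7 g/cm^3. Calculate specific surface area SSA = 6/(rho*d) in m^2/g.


SSA = 6 / (3.7 * 1.9) = 0.853 m^2/g

0.853


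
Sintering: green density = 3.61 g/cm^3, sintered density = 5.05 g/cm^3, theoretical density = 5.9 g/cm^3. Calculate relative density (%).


Relative = 5.05 / 5.9 * 100 = 85.6%

85.6


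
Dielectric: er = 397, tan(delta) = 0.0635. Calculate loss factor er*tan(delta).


Loss = 397 * 0.0635 = 25.21

25.21


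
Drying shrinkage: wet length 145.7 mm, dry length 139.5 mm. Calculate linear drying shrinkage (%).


DS = (145.7 - 139.5) / 145.7 * 100 = 4.26%

4.26


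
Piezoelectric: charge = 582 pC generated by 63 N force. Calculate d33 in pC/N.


d33 = 582 / 63 = 9.2 pC/N

9.2


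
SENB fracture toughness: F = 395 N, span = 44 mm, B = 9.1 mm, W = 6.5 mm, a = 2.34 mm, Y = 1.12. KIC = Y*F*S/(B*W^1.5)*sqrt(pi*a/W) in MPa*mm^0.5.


KIC = 1.12*395*44/(9.1*6.5^1.5)*sqrt(pi*2.34/6.5) = 137.27

137.27


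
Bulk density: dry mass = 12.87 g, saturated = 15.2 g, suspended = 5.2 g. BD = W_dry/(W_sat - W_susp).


BD = 12.87 / (15.2 - 5.2) = 12.87 / 10.0 = 1.287 g/cm^3

1.287


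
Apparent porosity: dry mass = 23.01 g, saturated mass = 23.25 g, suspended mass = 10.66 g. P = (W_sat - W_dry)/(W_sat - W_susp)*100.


P = (23.25 - 23.01) / (23.25 - 10.66) * 100 = 0.24 / 12.59 * 100 = 1.9%

1.9


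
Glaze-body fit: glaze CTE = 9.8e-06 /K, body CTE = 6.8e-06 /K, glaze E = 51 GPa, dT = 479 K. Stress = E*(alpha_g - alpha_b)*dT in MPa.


Stress = 51*1000*(9.8e-06 - 6.8e-06)*479 = 73.3 MPa

73.3


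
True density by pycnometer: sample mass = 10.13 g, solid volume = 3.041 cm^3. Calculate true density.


TD = 10.13 / 3.041 = 3.331 g/cm^3

3.331


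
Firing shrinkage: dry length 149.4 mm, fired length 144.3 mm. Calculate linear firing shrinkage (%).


FS = (149.4 - 144.3) / 149.4 * 100 = 3.41%

3.41


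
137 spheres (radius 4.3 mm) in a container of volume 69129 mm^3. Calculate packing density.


V_sphere = 4/3*pi*4.3^3 = 333.0381 mm^3
Total V = 137*333.0381 = 45626.2197 mm^3
PD = 45626.2197 / 69129 = 0.66

0.66


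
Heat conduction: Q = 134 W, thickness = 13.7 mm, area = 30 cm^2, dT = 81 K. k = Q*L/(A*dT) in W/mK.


k = 134*13.7/1000/(30/10000*81) = 7.55 W/mK

7.55


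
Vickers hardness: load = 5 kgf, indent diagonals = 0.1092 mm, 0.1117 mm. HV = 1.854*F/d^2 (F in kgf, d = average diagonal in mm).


d_avg = (0.1092+0.1117)/2 = 0.11045 mm
HV = 1.854*5/0.11045^2 = 760

760


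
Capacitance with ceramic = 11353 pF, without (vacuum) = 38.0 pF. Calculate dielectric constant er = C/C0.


er = 11353 / 38.0 = 298.76

298.76


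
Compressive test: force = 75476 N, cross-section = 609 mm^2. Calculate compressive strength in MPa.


CS = 75476 / 609 = 123.9 MPa

123.9


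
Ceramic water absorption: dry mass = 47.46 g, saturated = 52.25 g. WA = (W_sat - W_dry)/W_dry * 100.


WA = (52.25 - 47.46) / 47.46 * 100 = 10.09%

10.09


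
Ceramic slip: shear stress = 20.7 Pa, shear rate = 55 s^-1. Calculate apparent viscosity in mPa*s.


eta = tau/gamma * 1000 = 20.7/55 * 1000 = 376.4 mPa*s

376.4


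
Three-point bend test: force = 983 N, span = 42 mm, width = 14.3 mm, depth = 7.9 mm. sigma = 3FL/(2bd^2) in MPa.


sigma = 3*983*42/(2*14.3*7.9^2) = 69.4 MPa

69.4


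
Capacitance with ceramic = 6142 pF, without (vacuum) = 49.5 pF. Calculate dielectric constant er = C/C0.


er = 6142 / 49.5 = 124.08

124.08


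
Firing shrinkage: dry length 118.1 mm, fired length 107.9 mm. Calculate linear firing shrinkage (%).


FS = (118.1 - 107.9) / 118.1 * 100 = 8.64%

8.64


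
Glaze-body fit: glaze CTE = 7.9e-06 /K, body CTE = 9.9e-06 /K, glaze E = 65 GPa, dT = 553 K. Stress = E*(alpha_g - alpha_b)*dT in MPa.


Stress = 65*1000*(7.9e-06 - 9.9e-06)*553 = -71.9 MPa

-71.9


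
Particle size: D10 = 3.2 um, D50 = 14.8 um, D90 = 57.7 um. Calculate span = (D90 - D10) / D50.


Span = (57.7 - 3.2) / 14.8 = 54.5 / 14.8 = 3.682

3.682


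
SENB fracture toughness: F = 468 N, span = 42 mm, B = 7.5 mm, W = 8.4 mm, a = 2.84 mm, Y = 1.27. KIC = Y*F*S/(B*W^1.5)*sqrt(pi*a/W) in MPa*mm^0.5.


KIC = 1.27*468*42/(7.5*8.4^1.5)*sqrt(pi*2.84/8.4) = 140.9

140.9


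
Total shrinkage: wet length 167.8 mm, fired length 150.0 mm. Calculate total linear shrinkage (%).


TS = (167.8 - 150.0) / 167.8 * 100 = 10.61%

10.61


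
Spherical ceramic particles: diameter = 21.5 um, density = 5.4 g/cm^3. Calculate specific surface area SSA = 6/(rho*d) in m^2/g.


SSA = 6 / (5.4 * 21.5) = 0.052 m^2/g

0.052


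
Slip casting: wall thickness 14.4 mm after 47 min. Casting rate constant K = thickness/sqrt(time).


K = 14.4 / sqrt(47) = 14.4 / 6.8557 = 2.1 mm/min^0.5

2.1


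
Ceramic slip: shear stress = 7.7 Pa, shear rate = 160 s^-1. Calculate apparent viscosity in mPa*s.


eta = tau/gamma * 1000 = 7.7/160 * 1000 = 48.1 mPa*s

48.1


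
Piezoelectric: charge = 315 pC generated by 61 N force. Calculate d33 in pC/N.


d33 = 315 / 61 = 5.2 pC/N

5.2


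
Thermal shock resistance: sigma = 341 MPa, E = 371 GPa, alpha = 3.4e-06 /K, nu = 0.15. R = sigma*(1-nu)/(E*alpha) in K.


R = 341*(1-0.15)/(371*1000*3.4e-06) = 230 K

230


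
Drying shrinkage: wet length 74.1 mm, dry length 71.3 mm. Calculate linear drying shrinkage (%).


DS = (74.1 - 71.3) / 74.1 * 100 = 3.78%

3.78


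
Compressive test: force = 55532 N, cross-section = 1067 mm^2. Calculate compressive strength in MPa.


CS = 55532 / 1067 = 52.0 MPa

52.0


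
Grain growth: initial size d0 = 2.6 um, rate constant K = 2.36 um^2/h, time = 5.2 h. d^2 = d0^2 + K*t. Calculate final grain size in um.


d^2 = 2.6^2 + 2.36*5.2 = 19.032
d = sqrt(19.032) = 4.36 um

4.36


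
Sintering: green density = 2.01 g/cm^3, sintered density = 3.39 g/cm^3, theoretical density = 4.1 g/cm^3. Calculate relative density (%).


Relative = 3.39 / 4.1 * 100 = 82.7%

82.7


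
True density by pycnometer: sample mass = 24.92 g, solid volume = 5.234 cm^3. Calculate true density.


TD = 24.92 / 5.234 = 4.761 g/cm^3

4.761


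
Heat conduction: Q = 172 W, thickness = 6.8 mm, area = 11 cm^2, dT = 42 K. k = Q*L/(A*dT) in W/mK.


k = 172*6.8/1000/(11/10000*42) = 25.32 W/mK

25.32


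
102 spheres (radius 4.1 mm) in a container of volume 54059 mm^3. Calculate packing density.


V_sphere = 4/3*pi*4.1^3 = 288.6956 mm^3
Total V = 102*288.6956 = 29446.9512 mm^3
PD = 29446.9512 / 54059 = 0.545

0.545


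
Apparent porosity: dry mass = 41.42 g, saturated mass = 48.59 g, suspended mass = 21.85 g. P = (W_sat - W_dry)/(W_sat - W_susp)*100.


P = (48.59 - 41.42) / (48.59 - 21.85) * 100 = 7.17 / 26.74 * 100 = 26.8%

26.8


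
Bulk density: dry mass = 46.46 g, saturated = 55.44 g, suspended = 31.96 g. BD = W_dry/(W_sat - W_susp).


BD = 46.46 / (55.44 - 31.96) = 46.46 / 23.48 = 1.979 g/cm^3

1.979


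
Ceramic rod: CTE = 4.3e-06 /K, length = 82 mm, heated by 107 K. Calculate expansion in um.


dL = 4.3e-06 * 82 * 107 * 1000 = 37.728 um

37.728


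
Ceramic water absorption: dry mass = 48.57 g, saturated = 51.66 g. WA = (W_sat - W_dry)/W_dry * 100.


WA = (51.66 - 48.57) / 48.57 * 100 = 6.36%

6.36


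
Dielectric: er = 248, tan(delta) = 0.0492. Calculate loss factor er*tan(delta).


Loss = 248 * 0.0492 = 12.202

12.202


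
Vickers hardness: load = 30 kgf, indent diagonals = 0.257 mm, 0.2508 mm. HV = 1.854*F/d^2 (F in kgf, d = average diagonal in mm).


d_avg = (0.257+0.2508)/2 = 0.2539 mm
HV = 1.854*30/0.2539^2 = 863

863


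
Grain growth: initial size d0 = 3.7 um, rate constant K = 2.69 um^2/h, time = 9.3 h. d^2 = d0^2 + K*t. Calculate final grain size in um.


d^2 = 3.7^2 + 2.69*9.3 = 38.707
d = sqrt(38.707) = 6.22 um

6.22


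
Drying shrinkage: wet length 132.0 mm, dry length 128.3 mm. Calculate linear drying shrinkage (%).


DS = (132.0 - 128.3) / 132.0 * 100 = 2.8%

2.8


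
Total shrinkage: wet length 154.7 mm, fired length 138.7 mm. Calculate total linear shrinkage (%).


TS = (154.7 - 138.7) / 154.7 * 100 = 10.34%

10.34


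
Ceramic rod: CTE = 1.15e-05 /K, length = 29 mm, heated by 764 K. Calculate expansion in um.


dL = 1.15e-05 * 29 * 764 * 1000 = 254.794 um

254.794


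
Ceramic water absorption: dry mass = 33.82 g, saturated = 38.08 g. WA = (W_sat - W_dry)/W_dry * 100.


WA = (38.08 - 33.82) / 33.82 * 100 = 12.6%

12.6


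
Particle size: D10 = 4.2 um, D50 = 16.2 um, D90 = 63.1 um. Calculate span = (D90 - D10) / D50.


Span = (63.1 - 4.2) / 16.2 = 58.9 / 16.2 = 3.636

3.636


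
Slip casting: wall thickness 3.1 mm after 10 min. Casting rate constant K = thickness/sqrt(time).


K = 3.1 / sqrt(10) = 3.1 / 3.1623 = 0.98 mm/min^0.5

0.98


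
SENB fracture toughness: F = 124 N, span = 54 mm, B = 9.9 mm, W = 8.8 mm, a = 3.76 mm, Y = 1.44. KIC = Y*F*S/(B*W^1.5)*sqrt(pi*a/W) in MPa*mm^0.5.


KIC = 1.44*124*54/(9.9*8.8^1.5)*sqrt(pi*3.76/8.8) = 43.23

43.23


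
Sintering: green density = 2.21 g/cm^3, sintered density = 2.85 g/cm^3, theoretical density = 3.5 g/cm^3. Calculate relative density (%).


Relative = 2.85 / 3.5 * 100 = 81.4%

81.4


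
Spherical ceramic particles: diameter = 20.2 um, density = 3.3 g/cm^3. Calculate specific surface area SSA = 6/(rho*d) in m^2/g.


SSA = 6 / (3.3 * 20.2) = 0.09 m^2/g

0.09


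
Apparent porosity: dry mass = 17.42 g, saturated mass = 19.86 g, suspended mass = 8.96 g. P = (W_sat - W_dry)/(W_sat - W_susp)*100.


P = (19.86 - 17.42) / (19.86 - 8.96) * 100 = 2.44 / 10.9 * 100 = 22.4%

22.4


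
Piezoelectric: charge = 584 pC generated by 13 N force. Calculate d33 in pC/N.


d33 = 584 / 13 = 44.9 pC/N

44.9


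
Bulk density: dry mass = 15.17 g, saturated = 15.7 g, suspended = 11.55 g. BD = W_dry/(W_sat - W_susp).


BD = 15.17 / (15.7 - 11.55) = 15.17 / 4.15 = 3.655 g/cm^3

3.655


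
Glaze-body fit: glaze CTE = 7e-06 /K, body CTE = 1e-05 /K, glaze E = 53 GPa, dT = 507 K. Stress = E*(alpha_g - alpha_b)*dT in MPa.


Stress = 53*1000*(7e-06 - 1e-05)*507 = -80.6 MPa

-80.6


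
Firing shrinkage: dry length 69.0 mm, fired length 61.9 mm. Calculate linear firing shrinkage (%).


FS = (69.0 - 61.9) / 69.0 * 100 = 10.29%

10.29


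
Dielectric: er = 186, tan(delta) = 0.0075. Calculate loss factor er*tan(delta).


Loss = 186 * 0.0075 = 1.395

1.395


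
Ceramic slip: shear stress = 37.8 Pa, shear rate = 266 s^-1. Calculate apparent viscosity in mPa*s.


eta = tau/gamma * 1000 = 37.8/266 * 1000 = 142.1 mPa*s

142.1


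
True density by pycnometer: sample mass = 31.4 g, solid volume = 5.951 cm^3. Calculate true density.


TD = 31.4 / 5.951 = 5.276 g/cm^3

5.276


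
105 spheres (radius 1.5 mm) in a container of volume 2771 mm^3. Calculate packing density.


V_sphere = 4/3*pi*1.5^3 = 14.1372 mm^3
Total V = 105*14.1372 = 1484.406 mm^3
PD = 1484.406 / 2771 = 0.536

0.536


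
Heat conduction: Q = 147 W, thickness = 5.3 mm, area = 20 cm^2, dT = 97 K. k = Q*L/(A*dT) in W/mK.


k = 147*5.3/1000/(20/10000*97) = 4.02 W/mK

4.02


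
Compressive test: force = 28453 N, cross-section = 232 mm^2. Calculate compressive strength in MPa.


CS = 28453 / 232 = 122.6 MPa

122.6


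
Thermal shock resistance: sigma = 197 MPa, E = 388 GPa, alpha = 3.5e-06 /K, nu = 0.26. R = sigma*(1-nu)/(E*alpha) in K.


R = 197*(1-0.26)/(388*1000*3.5e-06) = 107 K

107


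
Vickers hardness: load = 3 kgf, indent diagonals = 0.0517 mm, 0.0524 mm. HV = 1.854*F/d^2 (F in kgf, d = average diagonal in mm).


d_avg = (0.0517+0.0524)/2 = 0.05205 mm
HV = 1.854*3/0.05205^2 = 2053

2053


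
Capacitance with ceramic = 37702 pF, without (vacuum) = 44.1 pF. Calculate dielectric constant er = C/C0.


er = 37702 / 44.1 = 854.92

854.92
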